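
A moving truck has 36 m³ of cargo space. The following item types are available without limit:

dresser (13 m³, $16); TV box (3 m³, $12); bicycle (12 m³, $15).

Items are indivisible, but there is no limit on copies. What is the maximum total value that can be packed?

$144

Best value-per-unit is TV box at 12/3, and filling with it alone uses volume 12×3=36. No mix of the others beats 12×12 = 144.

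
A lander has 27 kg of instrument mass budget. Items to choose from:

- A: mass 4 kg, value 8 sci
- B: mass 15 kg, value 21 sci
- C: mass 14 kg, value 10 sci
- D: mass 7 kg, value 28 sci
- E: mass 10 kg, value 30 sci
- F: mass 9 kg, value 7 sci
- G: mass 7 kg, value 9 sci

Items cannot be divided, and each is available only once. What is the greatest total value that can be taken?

67 sci

Check high-value combinations within 27 kg:
- D+E+G: mass 7+10+7=24, value 28+30+9=67
- A+D+E: mass 4+7+10=21, value 8+28+30=66
- D+E+F: mass 7+10+9=26, value 28+30+7=65
Best: 67 sci.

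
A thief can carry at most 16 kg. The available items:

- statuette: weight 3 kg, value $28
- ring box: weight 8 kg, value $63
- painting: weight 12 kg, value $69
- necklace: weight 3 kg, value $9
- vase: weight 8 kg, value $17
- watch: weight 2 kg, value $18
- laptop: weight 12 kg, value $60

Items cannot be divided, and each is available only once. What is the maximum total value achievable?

Check high-value combinations within 16 kg:
- statuette+ring box+necklace+watch: weight 3+8+3+2=16, value 28+63+9+18=118
- statuette+ring box+watch: weight 3+8+2=13, value 28+63+18=109
- statuette+ring box+necklace: weight 3+8+3=14, value 28+63+9=100
- statuette+painting: weight 3+12=15, value 28+69=97
Best: $118.

$118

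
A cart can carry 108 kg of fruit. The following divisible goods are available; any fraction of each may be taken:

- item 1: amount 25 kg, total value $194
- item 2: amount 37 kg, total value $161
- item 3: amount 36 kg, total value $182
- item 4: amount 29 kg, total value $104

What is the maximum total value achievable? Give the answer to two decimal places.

Take in order of value per unit:
- item 1 (194/25 per unit): all 25 → value 194, running total 194.00
- item 3 (182/36 per unit): all 36 → value 182, running total 376.00
- item 2 (161/37 per unit): all 37 → value 161, running total 537.00
- item 4 (104/29 per unit): 10 of 29 → value 10×104/29 = 35.8621, running total 572.86
Total 572.86.

572.86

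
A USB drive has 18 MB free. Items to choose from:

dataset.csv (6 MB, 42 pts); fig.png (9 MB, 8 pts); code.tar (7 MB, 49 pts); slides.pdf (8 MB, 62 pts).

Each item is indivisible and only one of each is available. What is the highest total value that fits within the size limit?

Check high-value combinations within 18 MB:
- code.tar+slides.pdf: size 7+8=15, value 49+62=111
- dataset.csv+slides.pdf: size 6+8=14, value 42+62=104
- dataset.csv+code.tar: size 6+7=13, value 42+49=91
- fig.png+slides.pdf: size 9+8=17, value 8+62=70
- slides.pdf: size 8, value 62
Best: 111 pts.

111 pts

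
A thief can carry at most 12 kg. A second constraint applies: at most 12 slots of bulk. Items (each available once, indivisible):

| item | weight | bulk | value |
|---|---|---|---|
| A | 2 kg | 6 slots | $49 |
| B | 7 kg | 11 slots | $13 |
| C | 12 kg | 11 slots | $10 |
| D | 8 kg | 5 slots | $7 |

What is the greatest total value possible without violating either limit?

$56

Feasible sets respecting both limits:
- A+D: weight 10, bulk 11, value 56
- A: weight 2, bulk 6, value 49
- B: weight 7, bulk 11, value 13
- C: weight 12, bulk 11, value 10
Best: $56.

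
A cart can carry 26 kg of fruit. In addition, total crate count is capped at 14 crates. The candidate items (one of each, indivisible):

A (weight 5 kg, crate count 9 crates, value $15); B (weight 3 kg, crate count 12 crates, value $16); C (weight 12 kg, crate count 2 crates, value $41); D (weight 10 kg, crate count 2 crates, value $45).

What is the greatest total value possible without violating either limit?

Feasible sets respecting both limits:
- C+D: weight 22, crate count 4, value 86
- B+D: weight 13, crate count 14, value 61
- A+D: weight 15, crate count 11, value 60
Best: $86.

$86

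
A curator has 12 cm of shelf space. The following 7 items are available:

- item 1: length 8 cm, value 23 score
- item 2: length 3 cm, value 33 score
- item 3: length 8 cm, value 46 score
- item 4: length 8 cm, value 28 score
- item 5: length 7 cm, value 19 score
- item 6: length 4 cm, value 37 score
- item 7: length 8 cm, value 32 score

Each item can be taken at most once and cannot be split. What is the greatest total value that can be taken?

83 score

Check high-value combinations within 12 cm:
- item 3+item 6: length 8+4=12, value 46+37=83
- item 2+item 3: length 3+8=11, value 33+46=79
- item 2+item 6: length 3+4=7, value 33+37=70
Best: 83 score.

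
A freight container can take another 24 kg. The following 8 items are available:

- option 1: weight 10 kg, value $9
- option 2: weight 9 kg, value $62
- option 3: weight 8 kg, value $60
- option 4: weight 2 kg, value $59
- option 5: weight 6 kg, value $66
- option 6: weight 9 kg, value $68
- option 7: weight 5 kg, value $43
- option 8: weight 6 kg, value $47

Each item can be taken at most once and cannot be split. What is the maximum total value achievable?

$240

Check high-value combinations within 24 kg:
- option 4+option 5+option 6+option 8: weight 2+6+9+6=23, value 59+66+68+47=240
- option 4+option 5+option 6+option 7: weight 2+6+9+5=22, value 59+66+68+43=236
- option 2+option 4+option 5+option 8: weight 9+2+6+6=23, value 62+59+66+47=234
Best: $240.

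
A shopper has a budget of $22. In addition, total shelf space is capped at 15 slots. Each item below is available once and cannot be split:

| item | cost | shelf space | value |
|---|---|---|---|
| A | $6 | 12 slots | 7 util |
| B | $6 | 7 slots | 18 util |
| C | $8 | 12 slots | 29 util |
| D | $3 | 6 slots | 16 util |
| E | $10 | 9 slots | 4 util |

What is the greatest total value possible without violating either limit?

34 util

Feasible sets respecting both limits:
- B+D: cost 9, shelf space 13, value 34
- C: cost 8, shelf space 12, value 29
- D+E: cost 13, shelf space 15, value 20
Best: 34 util.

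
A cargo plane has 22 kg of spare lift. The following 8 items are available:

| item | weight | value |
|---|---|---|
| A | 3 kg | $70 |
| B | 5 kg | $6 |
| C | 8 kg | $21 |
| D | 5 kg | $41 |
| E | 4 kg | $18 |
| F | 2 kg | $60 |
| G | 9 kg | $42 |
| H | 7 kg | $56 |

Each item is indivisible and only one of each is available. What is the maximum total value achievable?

Check high-value combinations within 22 kg:
- A+D+E+F+H: weight 3+5+4+2+7=21, value 70+41+18+60+56=245
- A+B+D+F+H: weight 3+5+5+2+7=22, value 70+6+41+60+56=233
- A+F+G+H: weight 3+2+9+7=21, value 70+60+42+56=228
- A+D+F+H: weight 3+5+2+7=17, value 70+41+60+56=227
- A+D+F+G: weight 3+5+2+9=19, value 70+41+60+42=213
Best: $245.

$245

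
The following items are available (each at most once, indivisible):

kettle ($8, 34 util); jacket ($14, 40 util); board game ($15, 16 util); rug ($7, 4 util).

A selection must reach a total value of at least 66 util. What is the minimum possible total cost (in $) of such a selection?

22

Subsets with value ≥ 66, sorted by total cost:
- kettle+jacket: cost 22, value 74
- kettle+jacket+rug: cost 29, value 78
- kettle+jacket+board game: cost 37, value 90
- kettle+jacket+board game+rug: cost 44, value 94
Minimum cost: 22 $.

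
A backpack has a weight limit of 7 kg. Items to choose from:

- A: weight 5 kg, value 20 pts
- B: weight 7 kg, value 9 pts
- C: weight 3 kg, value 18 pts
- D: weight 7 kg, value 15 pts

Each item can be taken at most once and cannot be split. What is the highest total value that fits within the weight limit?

20 pts

Check high-value combinations within 7 kg:
- A: weight 5, value 20
- C: weight 3, value 18
- D: weight 7, value 15
- B: weight 7, value 9
Best: 20 pts.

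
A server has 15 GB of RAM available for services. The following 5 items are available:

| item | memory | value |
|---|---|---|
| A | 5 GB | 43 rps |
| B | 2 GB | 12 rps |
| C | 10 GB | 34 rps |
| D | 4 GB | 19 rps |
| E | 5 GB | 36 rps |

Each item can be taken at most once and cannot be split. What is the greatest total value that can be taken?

98 rps

Check high-value combinations within 15 GB:
- A+D+E: memory 5+4+5=14, value 43+19+36=98
- A+B+E: memory 5+2+5=12, value 43+12+36=91
- A+E: memory 5+5=10, value 43+36=79
- A+C: memory 5+10=15, value 43+34=77
Best: 98 rps.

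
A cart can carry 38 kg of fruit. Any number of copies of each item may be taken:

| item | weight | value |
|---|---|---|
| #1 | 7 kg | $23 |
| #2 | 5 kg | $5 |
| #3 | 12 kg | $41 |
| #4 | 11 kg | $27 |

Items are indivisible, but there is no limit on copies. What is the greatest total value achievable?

Best value-per-unit is #3 at 41/12; filling with it alone gives 3×41 = 123.
Optimal mix: 2×#1 + 2×#3 → weight 38, value 128.

$128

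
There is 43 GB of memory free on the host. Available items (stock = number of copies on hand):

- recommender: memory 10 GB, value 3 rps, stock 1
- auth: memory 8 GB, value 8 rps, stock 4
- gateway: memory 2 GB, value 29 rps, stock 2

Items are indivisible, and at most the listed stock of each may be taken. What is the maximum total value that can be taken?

Best selections within memory 43 and stock limits:
- 4×auth + 2×gateway: memory 36, value 90
- 1×recommender + 3×auth + 2×gateway: memory 38, value 85
Best: 90 rps.

90 rps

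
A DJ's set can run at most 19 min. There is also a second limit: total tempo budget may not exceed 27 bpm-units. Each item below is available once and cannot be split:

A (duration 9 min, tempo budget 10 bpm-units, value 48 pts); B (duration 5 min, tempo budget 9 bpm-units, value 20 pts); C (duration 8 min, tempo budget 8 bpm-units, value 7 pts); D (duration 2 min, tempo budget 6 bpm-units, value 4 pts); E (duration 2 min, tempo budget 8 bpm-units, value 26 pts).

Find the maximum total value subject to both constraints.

Feasible sets respecting both limits:
- A+B+E: duration 16, tempo budget 27, value 94
- A+C+E: duration 19, tempo budget 26, value 81
- A+D+E: duration 13, tempo budget 24, value 78
Best: 94 pts.

94 pts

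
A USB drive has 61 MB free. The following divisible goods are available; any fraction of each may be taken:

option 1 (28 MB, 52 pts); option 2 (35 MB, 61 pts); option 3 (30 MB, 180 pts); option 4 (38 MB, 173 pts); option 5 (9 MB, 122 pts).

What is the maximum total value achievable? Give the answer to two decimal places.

402.16

Take in order of value per unit:
- option 5 (122/9 per unit): all 9 → value 122, running total 122.00
- option 3 (180/30 per unit): all 30 → value 180, running total 302.00
- option 4 (173/38 per unit): 22 of 38 → value 22×173/38 = 100.1579, running total 402.16
Total 402.16.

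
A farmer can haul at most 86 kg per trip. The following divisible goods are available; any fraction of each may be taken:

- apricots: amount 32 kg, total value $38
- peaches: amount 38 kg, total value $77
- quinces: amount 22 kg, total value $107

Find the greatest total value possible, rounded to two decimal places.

Take in order of value per unit:
- quinces (107/22 per unit): all 22 → value 107, running total 107.00
- peaches (77/38 per unit): all 38 → value 77, running total 184.00
- apricots (38/32 per unit): 26 of 32 → value 26×38/32 = 30.8750, running total 214.88
Total 214.88.

214.88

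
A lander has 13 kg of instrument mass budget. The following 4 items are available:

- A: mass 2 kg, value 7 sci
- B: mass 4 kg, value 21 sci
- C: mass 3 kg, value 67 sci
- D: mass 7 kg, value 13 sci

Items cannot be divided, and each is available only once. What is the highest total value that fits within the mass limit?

This is a 0/1 knapsack; check combinations near the capacity.
- A+B+C: mass 2+4+3=9, value 7+21+67=95
- B+C: mass 4+3=7, value 21+67=88
- A+C+D: mass 2+3+7=12, value 7+67+13=87
- C+D: mass 3+7=10, value 67+13=80
- A+C: mass 2+3=5, value 7+67=74
Best: 95 sci.

95 sci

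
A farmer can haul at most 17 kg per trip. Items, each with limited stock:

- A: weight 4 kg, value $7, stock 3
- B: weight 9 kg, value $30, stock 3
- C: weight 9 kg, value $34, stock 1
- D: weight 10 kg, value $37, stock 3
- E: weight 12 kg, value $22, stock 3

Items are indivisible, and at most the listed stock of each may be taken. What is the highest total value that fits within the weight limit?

Top feasible selections:
- 2×A + 1×C: weight 17, value 48
- 1×A + 1×D: weight 14, value 44
Best: $48.

$48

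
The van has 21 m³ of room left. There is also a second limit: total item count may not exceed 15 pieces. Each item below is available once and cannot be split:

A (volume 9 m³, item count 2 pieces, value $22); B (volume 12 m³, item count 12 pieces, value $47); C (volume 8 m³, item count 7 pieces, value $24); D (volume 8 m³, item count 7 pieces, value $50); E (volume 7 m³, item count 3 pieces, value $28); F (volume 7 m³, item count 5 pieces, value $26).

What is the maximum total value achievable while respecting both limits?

Feasible sets respecting both limits:
- D+E: volume 15, item count 10, value 78
- D+F: volume 15, item count 12, value 76
- B+E: volume 19, item count 15, value 75
Best: $78.

$78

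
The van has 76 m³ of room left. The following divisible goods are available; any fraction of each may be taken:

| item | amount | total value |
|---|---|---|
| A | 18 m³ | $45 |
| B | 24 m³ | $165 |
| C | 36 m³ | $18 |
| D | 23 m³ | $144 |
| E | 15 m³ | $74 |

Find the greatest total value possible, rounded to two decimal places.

418.00

Take in order of value per unit:
- B (165/24 per unit): all 24 → value 165, running total 165.00
- D (144/23 per unit): all 23 → value 144, running total 309.00
- E (74/15 per unit): all 15 → value 74, running total 383.00
- A (45/18 per unit): 14 of 18 → value 14×45/18 = 35.0000, running total 418.00
Total 418.00.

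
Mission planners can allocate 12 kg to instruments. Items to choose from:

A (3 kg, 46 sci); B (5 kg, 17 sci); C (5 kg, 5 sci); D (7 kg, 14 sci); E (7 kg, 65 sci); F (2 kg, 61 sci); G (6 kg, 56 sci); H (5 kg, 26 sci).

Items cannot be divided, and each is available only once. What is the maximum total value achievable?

172 sci

Check high-value combinations within 12 kg:
- A+E+F: mass 3+7+2=12, value 46+65+61=172
- A+F+G: mass 3+2+6=11, value 46+61+56=163
- A+F+H: mass 3+2+5=10, value 46+61+26=133
Best: 172 sci.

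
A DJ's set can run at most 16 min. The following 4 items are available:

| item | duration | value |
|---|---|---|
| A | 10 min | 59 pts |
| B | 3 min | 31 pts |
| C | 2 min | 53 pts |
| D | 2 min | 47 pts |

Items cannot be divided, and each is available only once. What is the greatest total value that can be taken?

Check high-value combinations within 16 min:
- A+C+D: duration 10+2+2=14, value 59+53+47=159
- A+B+C: duration 10+3+2=15, value 59+31+53=143
- A+B+D: duration 10+3+2=15, value 59+31+47=137
- B+C+D: duration 3+2+2=7, value 31+53+47=131
Best: 159 pts.

159 pts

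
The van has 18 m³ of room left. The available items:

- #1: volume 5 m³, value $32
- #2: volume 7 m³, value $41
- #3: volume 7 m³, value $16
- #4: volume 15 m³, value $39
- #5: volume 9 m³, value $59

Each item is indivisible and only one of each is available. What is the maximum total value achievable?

$100

Check high-value combinations within 18 m³:
- #2+#5: volume 7+9=16, value 41+59=100
- #1+#5: volume 5+9=14, value 32+59=91
- #3+#5: volume 7+9=16, value 16+59=75
Best: $100.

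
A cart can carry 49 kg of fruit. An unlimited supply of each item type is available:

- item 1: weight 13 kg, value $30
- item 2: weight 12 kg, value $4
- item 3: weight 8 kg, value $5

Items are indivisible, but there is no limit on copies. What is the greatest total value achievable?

Best value-per-unit is item 1 at 30/13; filling with it alone gives 3×30 = 90.
Optimal mix: 3×item 1 + 1×item 3 → weight 47, value 95.

$95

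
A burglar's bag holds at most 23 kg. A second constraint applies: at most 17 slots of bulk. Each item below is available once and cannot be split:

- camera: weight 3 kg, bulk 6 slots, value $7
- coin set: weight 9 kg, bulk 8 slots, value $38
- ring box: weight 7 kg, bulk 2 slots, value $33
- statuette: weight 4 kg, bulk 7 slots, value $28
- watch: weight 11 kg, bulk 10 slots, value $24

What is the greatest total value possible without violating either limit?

Feasible sets respecting both limits:
- coin set+ring box+statuette: weight 20, bulk 17, value 99
- camera+coin set+ring box: weight 19, bulk 16, value 78
- coin set+ring box: weight 16, bulk 10, value 71
- camera+ring box+statuette: weight 14, bulk 15, value 68
Best: $99.

$99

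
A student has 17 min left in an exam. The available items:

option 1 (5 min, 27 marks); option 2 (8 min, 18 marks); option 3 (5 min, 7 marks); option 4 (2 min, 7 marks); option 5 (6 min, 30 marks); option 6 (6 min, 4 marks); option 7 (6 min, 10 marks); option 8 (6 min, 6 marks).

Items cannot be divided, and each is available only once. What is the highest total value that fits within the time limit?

67 marks

This is a 0/1 knapsack; check combinations near the capacity.
- option 1+option 5+option 7: time 5+6+6=17, value 27+30+10=67
- option 1+option 4+option 5: time 5+2+6=13, value 27+7+30=64
- option 1+option 3+option 5: time 5+5+6=16, value 27+7+30=64
- option 1+option 5+option 8: time 5+6+6=17, value 27+30+6=63
Best: 67 marks.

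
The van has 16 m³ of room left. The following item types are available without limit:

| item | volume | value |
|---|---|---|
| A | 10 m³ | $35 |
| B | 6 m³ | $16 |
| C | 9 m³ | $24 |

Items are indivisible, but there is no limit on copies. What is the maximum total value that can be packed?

$51

Best value-per-unit is A at 35/10; filling with it alone gives 1×35 = 35.
Optimal mix: 1×A + 1×B → volume 16, value 51.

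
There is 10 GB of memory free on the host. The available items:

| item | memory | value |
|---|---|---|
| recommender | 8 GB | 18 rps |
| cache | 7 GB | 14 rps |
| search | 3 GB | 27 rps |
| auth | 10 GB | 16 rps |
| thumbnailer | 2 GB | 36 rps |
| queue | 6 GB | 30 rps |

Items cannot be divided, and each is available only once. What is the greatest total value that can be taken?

66 rps

Check high-value combinations within 10 GB:
- thumbnailer+queue: memory 2+6=8, value 36+30=66
- search+thumbnailer: memory 3+2=5, value 27+36=63
- search+queue: memory 3+6=9, value 27+30=57
Best: 66 rps.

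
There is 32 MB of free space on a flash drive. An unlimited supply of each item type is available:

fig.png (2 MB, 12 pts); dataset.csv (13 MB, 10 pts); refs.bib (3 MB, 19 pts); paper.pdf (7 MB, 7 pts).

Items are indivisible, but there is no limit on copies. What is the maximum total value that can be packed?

Best value-per-unit is refs.bib at 19/3; filling with it alone gives 10×19 = 190.
Optimal mix: 1×fig.png + 10×refs.bib → size 32, value 202.

202 pts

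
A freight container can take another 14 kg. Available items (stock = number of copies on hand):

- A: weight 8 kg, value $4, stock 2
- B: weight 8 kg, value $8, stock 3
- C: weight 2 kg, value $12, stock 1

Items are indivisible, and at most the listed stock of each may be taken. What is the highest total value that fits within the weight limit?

Top feasible selections:
- 1×B + 1×C: weight 10, value 20
- 1×A + 1×C: weight 10, value 16
Best: $20.

$20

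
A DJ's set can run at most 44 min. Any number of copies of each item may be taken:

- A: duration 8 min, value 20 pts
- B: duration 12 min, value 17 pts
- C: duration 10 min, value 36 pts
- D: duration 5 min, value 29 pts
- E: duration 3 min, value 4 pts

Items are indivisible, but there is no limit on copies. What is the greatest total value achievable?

Best value-per-unit is D at 29/5; filling with it alone gives 8×29 = 232.
Optimal mix: 8×D + 1×E → duration 43, value 236.

236 pts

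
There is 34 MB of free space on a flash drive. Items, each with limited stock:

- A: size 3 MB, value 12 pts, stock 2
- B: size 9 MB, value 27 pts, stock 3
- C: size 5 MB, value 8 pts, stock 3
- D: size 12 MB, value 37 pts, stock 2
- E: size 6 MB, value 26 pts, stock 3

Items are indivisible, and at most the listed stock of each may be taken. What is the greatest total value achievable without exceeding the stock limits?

Top feasible selections:
- 2×A + 1×B + 3×E: size 33, value 129
- 1×A + 1×D + 3×E: size 33, value 127
Best: 129 pts.

129 pts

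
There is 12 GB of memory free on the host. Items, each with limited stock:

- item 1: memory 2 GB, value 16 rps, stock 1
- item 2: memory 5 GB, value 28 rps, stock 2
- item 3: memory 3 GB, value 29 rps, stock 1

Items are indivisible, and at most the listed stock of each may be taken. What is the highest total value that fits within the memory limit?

73 rps

Top feasible selections:
- 1×item 1 + 1×item 2 + 1×item 3: memory 10, value 73
- 1×item 1 + 2×item 2: memory 12, value 72
- 1×item 2 + 1×item 3: memory 8, value 57
Best: 73 rps.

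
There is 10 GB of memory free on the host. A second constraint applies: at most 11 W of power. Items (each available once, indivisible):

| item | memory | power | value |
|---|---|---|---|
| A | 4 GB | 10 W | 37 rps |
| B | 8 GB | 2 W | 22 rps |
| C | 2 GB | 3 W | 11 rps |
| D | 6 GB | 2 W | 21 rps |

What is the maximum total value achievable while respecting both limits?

Feasible sets respecting both limits:
- A: memory 4, power 10, value 37
- B+C: memory 10, power 5, value 33
- C+D: memory 8, power 5, value 32
Best: 37 rps.

37 rps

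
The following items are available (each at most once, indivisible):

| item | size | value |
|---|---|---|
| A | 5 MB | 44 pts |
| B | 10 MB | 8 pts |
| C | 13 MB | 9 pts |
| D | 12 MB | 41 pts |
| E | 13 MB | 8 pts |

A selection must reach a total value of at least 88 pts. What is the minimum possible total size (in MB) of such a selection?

Subsets with value ≥ 88, sorted by total size:
- A+B+D: size 27, value 93
- A+C+D: size 30, value 94
- A+D+E: size 30, value 93
Minimum size: 27 MB.

27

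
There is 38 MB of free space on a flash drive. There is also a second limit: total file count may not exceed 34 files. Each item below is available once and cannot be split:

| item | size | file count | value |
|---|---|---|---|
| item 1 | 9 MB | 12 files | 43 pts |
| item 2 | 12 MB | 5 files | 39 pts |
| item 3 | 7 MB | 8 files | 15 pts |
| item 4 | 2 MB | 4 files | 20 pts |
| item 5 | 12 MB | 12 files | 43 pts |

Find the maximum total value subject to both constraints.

145 pts

Feasible sets respecting both limits:
- item 1+item 2+item 4+item 5: size 35, file count 33, value 145
- item 1+item 2+item 5: size 33, file count 29, value 125
- item 1+item 2+item 3+item 4: size 30, file count 29, value 117
Best: 145 pts.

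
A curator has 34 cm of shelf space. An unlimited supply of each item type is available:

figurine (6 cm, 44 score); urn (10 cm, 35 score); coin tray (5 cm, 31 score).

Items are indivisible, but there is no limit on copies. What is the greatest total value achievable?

Best value-per-unit is figurine at 44/6; filling with it alone gives 5×44 = 220.
Optimal mix: 4×figurine + 2×coin tray → length 34, value 238.

238 score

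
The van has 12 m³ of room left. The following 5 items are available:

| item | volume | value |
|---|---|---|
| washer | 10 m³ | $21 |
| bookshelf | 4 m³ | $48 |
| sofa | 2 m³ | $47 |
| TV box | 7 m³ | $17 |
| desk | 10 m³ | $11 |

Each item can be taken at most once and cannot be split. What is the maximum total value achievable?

This is a 0/1 knapsack; check combinations near the capacity.
- bookshelf+sofa: volume 4+2=6, value 48+47=95
- washer+sofa: volume 10+2=12, value 21+47=68
- bookshelf+TV box: volume 4+7=11, value 48+17=65
Best: $95.

$95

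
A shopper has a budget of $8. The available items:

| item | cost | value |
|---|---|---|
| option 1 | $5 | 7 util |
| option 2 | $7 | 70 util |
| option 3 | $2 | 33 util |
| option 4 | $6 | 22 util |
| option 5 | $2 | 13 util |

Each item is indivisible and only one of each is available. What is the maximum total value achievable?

This is a 0/1 knapsack; check combinations near the capacity.
- option 2: cost 7, value 70
- option 3+option 4: cost 2+6=8, value 33+22=55
- option 3+option 5: cost 2+2=4, value 33+13=46
Best: 70 util.

70 util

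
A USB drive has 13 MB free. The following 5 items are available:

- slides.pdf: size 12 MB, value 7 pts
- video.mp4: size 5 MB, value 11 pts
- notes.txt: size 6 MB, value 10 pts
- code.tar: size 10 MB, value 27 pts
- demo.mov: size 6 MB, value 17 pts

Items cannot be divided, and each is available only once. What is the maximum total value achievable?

This is a 0/1 knapsack; check combinations near the capacity.
- video.mp4+demo.mov: size 5+6=11, value 11+17=28
- code.tar: size 10, value 27
- notes.txt+demo.mov: size 6+6=12, value 10+17=27
- video.mp4+notes.txt: size 5+6=11, value 11+10=21
Best: 28 pts.

28 pts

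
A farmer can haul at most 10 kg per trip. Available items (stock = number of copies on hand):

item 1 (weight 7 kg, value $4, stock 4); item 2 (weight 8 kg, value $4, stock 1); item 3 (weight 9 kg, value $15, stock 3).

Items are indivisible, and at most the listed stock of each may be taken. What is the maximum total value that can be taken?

$15

Best selections within weight 10 and stock limits:
- 1×item 3: weight 9, value 15
- 1×item 1: weight 7, value 4
Best: $15.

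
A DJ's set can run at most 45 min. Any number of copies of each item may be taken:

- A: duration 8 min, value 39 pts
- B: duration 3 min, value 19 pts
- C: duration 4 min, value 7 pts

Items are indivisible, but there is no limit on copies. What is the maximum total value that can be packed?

Best value-per-unit is B at 19/3, and filling with it alone uses duration 15×3=45. No mix of the others beats 15×19 = 285.

285 pts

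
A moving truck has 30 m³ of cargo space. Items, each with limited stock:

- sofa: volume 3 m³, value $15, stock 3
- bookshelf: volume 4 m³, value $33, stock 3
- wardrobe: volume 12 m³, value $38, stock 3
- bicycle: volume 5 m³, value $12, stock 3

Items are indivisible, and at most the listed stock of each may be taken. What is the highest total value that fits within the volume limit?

Top feasible selections:
- 2×sofa + 3×bookshelf + 1×wardrobe: volume 30, value 167
- 3×sofa + 3×bookshelf + 1×bicycle: volume 26, value 156
Best: $167.

$167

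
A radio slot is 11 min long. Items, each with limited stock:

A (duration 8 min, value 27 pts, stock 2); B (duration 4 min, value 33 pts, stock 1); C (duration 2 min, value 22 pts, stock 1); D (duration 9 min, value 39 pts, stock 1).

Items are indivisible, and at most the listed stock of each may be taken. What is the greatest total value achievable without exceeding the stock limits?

Top feasible selections:
- 1×C + 1×D: duration 11, value 61
- 1×B + 1×C: duration 6, value 55
- 1×A + 1×C: duration 10, value 49
- 1×D: duration 9, value 39
Best: 61 pts.

61 pts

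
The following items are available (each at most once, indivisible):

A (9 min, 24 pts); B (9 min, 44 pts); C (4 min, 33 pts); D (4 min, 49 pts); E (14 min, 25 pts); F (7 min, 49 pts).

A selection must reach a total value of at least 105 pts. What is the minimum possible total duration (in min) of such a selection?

Subsets with value ≥ 105, sorted by total duration:
- C+D+F: duration 15, value 131
- B+C+D: duration 17, value 126
Minimum duration: 15 min.

15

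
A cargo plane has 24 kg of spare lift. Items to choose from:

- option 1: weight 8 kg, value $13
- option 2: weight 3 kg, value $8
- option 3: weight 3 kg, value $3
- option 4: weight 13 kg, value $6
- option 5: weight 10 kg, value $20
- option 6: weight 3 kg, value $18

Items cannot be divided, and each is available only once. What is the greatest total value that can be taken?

$59

This is a 0/1 knapsack; check combinations near the capacity.
- option 1+option 2+option 5+option 6: weight 8+3+10+3=24, value 13+8+20+18=59
- option 1+option 3+option 5+option 6: weight 8+3+10+3=24, value 13+3+20+18=54
- option 1+option 5+option 6: weight 8+10+3=21, value 13+20+18=51
Best: $59.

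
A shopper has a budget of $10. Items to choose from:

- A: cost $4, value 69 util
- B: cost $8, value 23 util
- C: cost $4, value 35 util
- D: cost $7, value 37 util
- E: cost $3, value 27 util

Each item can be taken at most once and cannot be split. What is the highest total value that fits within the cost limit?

104 util

Check high-value combinations within $10:
- A+C: cost 4+4=8, value 69+35=104
- A+E: cost 4+3=7, value 69+27=96
- A: cost 4, value 69
- D+E: cost 7+3=10, value 37+27=64
Best: 104 util.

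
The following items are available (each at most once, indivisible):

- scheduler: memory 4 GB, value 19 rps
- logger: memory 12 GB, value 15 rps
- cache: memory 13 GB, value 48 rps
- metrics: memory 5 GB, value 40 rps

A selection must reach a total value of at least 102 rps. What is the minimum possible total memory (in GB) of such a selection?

22

Subsets with value ≥ 102, sorted by total memory:
- scheduler+cache+metrics: memory 22, value 107
- logger+cache+metrics: memory 30, value 103
Minimum memory: 22 GB.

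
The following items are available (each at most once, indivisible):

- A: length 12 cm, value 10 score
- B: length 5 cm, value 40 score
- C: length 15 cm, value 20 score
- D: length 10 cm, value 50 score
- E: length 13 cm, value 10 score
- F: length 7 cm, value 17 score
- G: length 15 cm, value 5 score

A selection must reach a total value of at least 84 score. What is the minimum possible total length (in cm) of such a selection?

Subsets with value ≥ 84, sorted by total length:
- B+D: length 15, value 90
- B+D+F: length 22, value 107
- A+B+D: length 27, value 100
- B+D+E: length 28, value 100
Minimum length: 15 cm.

15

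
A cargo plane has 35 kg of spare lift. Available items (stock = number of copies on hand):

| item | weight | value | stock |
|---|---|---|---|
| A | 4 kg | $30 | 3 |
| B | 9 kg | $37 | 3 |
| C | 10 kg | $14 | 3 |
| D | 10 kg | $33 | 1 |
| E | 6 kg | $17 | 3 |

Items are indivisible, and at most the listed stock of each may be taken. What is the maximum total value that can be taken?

Best selections within weight 35 and stock limits:
- 2×A + 3×B: weight 35, value 171
- 3×A + 2×B: weight 30, value 164
- 3×A + 1×B + 2×E: weight 33, value 161
Best: $171.

$171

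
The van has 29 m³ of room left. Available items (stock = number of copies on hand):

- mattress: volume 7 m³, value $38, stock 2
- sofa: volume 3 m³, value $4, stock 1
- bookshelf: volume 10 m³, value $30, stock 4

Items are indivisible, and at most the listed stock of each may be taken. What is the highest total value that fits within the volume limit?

$110

Best selections within volume 29 and stock limits:
- 2×mattress + 1×sofa + 1×bookshelf: volume 27, value 110
- 2×mattress + 1×bookshelf: volume 24, value 106
- 1×mattress + 2×bookshelf: volume 27, value 98
- 2×mattress + 1×sofa: volume 17, value 80
Best: $110.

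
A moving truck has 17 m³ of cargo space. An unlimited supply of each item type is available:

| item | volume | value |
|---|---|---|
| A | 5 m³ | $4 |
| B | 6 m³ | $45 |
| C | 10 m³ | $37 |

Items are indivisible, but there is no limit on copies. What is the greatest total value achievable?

$94

Best value-per-unit is B at 45/6; filling with it alone gives 2×45 = 90.
Optimal mix: 1×A + 2×B → volume 17, value 94.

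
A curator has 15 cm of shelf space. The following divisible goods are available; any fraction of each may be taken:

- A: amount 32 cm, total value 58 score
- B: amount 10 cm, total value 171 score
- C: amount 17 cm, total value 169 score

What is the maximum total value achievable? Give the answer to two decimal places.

Take in order of value per unit:
- B (171/10 per unit): all 10 → value 171, running total 171.00
- C (169/17 per unit): 5 of 17 → value 5×169/17 = 49.7059, running total 220.71
Total 220.71.

220.71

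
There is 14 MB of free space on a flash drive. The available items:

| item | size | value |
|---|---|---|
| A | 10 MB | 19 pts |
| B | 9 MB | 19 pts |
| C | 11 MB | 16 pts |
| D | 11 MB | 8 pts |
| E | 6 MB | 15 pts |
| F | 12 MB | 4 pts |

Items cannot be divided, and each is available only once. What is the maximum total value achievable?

Check high-value combinations within 14 MB:
- B: size 9, value 19
- A: size 10, value 19
- C: size 11, value 16
Best: 19 pts.

19 pts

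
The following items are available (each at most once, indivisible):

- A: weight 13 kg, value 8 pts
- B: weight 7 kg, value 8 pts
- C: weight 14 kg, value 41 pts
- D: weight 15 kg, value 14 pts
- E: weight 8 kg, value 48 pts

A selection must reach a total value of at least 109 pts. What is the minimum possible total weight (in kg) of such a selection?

44

Subsets with value ≥ 109, sorted by total weight:
- B+C+D+E: weight 44, value 111
- A+C+D+E: weight 50, value 111
- A+B+C+D+E: weight 57, value 119
Minimum weight: 44 kg.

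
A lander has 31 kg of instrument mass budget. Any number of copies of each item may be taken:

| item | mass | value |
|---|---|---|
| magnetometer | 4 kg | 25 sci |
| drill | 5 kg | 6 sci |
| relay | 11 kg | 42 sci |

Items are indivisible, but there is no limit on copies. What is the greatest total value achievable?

Best value-per-unit is magnetometer at 25/4, and filling with it alone uses mass 7×4=28. No mix of the others beats 7×25 = 175.

175 sci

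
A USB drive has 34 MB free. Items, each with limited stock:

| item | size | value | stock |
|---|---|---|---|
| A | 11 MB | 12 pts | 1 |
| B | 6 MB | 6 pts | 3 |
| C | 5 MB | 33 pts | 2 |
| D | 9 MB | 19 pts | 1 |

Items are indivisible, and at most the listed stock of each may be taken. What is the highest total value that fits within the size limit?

Top feasible selections:
- 1×A + 2×C + 1×D: size 30, value 97
- 2×B + 2×C + 1×D: size 31, value 97
Best: 97 pts.

97 pts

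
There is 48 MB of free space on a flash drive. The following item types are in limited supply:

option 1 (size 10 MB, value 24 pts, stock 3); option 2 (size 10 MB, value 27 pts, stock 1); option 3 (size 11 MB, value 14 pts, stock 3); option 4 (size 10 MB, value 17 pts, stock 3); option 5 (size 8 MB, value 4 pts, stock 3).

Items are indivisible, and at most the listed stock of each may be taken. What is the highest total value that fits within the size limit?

103 pts

Top feasible selections:
- 3×option 1 + 1×option 2 + 1×option 5: size 48, value 103
- 3×option 1 + 1×option 2: size 40, value 99
Best: 103 pts.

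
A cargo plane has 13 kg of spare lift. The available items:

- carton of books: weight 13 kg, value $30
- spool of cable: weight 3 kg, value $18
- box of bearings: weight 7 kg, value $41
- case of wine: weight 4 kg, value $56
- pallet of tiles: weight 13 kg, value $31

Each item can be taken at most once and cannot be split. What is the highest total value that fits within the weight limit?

$97

This is a 0/1 knapsack; check combinations near the capacity.
- box of bearings+case of wine: weight 7+4=11, value 41+56=97
- spool of cable+case of wine: weight 3+4=7, value 18+56=74
- spool of cable+box of bearings: weight 3+7=10, value 18+41=59
- case of wine: weight 4, value 56
Best: $97.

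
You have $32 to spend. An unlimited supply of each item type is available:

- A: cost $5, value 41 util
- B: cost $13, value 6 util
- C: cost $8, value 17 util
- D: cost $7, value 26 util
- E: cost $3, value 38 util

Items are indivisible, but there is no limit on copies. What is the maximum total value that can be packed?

383 util

Best value-per-unit is E at 38/3; filling with it alone gives 10×38 = 380.
Optimal mix: 1×A + 9×E → cost 32, value 383.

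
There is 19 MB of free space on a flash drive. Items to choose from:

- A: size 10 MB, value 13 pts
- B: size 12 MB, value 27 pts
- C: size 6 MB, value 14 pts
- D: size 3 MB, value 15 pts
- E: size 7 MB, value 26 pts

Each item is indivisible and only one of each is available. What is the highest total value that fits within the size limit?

55 pts

This is a 0/1 knapsack; check combinations near the capacity.
- C+D+E: size 6+3+7=16, value 14+15+26=55
- B+E: size 12+7=19, value 27+26=53
- B+D: size 12+3=15, value 27+15=42
Best: 55 pts.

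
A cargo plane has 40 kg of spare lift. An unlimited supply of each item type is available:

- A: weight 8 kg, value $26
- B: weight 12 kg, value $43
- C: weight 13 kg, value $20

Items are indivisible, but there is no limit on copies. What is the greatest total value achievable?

Best value-per-unit is B at 43/12; filling with it alone gives 3×43 = 129.
Optimal mix: 2×A + 2×B → weight 40, value 138.

$138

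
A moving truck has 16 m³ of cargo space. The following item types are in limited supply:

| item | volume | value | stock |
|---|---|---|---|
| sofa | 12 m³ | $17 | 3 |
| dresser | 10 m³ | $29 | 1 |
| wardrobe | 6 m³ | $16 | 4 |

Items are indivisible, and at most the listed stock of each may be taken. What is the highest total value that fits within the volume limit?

Top feasible selections:
- 1×dresser + 1×wardrobe: volume 16, value 45
- 2×wardrobe: volume 12, value 32
- 1×dresser: volume 10, value 29
Best: $45.

$45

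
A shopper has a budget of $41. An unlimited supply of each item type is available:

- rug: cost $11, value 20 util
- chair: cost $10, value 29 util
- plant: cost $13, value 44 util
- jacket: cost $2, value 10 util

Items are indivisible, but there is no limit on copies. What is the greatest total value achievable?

200 util

Best value-per-unit is jacket at 10/2, and filling with it alone uses cost 20×2=40. No mix of the others beats 20×10 = 200.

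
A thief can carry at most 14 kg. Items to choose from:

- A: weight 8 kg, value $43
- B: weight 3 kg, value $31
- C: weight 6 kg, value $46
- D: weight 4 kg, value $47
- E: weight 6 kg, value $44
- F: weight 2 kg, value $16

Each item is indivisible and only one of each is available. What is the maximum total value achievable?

$124

Check high-value combinations within 14 kg:
- B+C+D: weight 3+6+4=13, value 31+46+47=124
- B+D+E: weight 3+4+6=13, value 31+47+44=122
- C+D+F: weight 6+4+2=12, value 46+47+16=109
Best: $124.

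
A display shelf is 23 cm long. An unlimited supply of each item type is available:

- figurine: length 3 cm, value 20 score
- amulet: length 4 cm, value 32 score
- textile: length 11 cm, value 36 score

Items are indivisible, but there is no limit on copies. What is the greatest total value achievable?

180 score

Best value-per-unit is amulet at 32/4; filling with it alone gives 5×32 = 160.
Optimal mix: 1×figurine + 5×amulet → length 23, value 180.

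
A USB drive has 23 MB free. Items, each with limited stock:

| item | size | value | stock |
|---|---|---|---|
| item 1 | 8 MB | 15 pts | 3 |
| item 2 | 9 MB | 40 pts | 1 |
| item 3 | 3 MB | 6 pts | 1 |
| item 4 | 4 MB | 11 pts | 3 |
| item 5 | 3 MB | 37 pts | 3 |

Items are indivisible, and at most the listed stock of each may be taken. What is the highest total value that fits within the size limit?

162 pts

Top feasible selections:
- 1×item 2 + 1×item 4 + 3×item 5: size 22, value 162
- 1×item 2 + 1×item 3 + 3×item 5: size 21, value 157
- 1×item 2 + 3×item 5: size 18, value 151
- 3×item 4 + 3×item 5: size 21, value 144
Best: 162 pts.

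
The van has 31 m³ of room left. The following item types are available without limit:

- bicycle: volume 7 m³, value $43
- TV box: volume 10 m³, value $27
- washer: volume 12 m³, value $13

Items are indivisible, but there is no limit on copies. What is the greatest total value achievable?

$172

Best value-per-unit is bicycle at 43/7, and filling with it alone uses volume 4×7=28. No mix of the others beats 4×43 = 172.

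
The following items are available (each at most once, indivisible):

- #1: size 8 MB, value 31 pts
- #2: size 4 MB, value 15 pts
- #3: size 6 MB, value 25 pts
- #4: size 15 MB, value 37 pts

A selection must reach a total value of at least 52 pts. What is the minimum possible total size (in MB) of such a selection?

14

Subsets with value ≥ 52, sorted by total size:
- #1+#3: size 14, value 56
- #1+#2+#3: size 18, value 71
- #2+#4: size 19, value 52
- #3+#4: size 21, value 62
Minimum size: 14 MB.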